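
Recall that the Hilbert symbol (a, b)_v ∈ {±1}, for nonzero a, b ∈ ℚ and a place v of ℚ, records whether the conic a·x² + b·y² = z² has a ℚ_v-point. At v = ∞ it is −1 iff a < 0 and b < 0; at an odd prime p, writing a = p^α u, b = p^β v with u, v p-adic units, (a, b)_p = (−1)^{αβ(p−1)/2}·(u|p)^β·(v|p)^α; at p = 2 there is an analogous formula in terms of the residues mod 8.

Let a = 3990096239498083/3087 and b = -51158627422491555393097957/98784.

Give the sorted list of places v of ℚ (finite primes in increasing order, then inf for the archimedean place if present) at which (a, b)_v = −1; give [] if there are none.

[2, 7, 13, 31, 41, 43]

Mod squares: a ≡ 301, b ≡ -527182838. Check v ∈ {∞, 2, 3, 7, 11, 13, 31, 41, 43, 53}.
v=∞: 301 > 0 and -527182838 < 0  ⇒  (a,b)_∞ = +1.
v=31: a=31^2·(≡27), b=31^3·(≡9) mod 31; (27|31)=-1, (9|31)=+1; (−1)^{2·3·15}·(-1)^3·(+1)^2 = -1.
v=3: a=3^-2·(≡1), b=3^-2·(≡1) mod 3; (1|3)=+1, (1|3)=+1; (−1)^{-2·-2·1}·(+1)^-2·(+1)^-2 = +1.
v=53: a=53^2·(≡11), b=53^3·(≡20) mod 53; (11|53)=+1, (20|53)=-1; (−1)^{2·3·26}·(+1)^3·(-1)^2 = +1.
v=13: a=13^2·(≡11), b=13^3·(≡10) mod 13; (11|13)=-1, (10|13)=+1; (−1)^{2·3·6}·(-1)^3·(+1)^2 = -1.
v=7: a=7^-3·(≡4), b=7^-3·(≡1) mod 7; (4|7)=+1, (1|7)=+1; (−1)^{-3·-3·3}·(+1)^-3·(+1)^-3 = -1.
v=43: a=43^1·(≡39), b=43^1·(≡20) mod 43; (39|43)=-1, (20|43)=-1; (−1)^{1·1·21}·(-1)^1·(-1)^1 = -1.
v=2: v_2(a)=0, v_2(b)=-5; units ≡ 5, 5 (mod 8); ε·ε+αω+βω = 0·0+0·1+-5·1 ≡ 1  ⇒  (a,b)_2 = -1.
v=11: a=11^2·(≡1), b=11^6·(≡9) mod 11; (1|11)=+1, (9|11)=+1; (−1)^{2·6·5}·(+1)^6·(+1)^2 = +1.
v=41: a=41^2·(≡26), b=41^3·(≡27) mod 41; (26|41)=-1, (27|41)=-1; (−1)^{2·3·20}·(-1)^3·(-1)^2 = -1.
(301, -527182838 / ℚ) ramifies at {2, 7, 13, 31, 41, 43}: a division algebra.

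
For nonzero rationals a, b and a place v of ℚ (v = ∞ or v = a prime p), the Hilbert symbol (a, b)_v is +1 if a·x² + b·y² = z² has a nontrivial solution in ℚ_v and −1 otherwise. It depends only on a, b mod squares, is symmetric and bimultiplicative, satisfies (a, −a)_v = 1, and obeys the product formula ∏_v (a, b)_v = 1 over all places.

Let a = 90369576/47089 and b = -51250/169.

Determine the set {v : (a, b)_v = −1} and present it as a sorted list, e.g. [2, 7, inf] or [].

[2, 11, 23, 41]

(a, b) ≡ (20746, -82) mod (ℚ^×)²; places V = {2, 3, 5, 7, 11, 13, 23, 31, 41, ∞}.
(a,b)_2: α=3, β=1; u≡5, v≡7 (mod 8); ε(u)ε(v)=0·1, αω(v)=3·0, βω(u)=1·1; sum ≡ 1  ⇒  -1.
(a,b)_41: α=1, u≡34; β=1, v≡37 (mod 41); (34|41)=-1, (37|41)=+1; sign (−1)^0·-1^1·+1^1 = -1.
(a,b)_23: α=1, u≡20; β=0, v≡5 (mod 23); (20|23)=-1, (5|23)=-1; sign (−1)^0·-1^0·-1^1 = -1.
(a,b)_5: α=0, u≡4; β=4, v≡2 (mod 5); (4|5)=+1, (2|5)=-1; sign (−1)^0·+1^4·-1^0 = +1.
(a,b)_7: α=-2, u≡5; β=0, v≡4 (mod 7); (5|7)=-1, (4|7)=+1; sign (−1)^0·-1^0·+1^-2 = +1.
(a,b)_11: α=3, u≡9; β=0, v≡8 (mod 11); (9|11)=+1, (8|11)=-1; sign (−1)^0·+1^0·-1^3 = -1.
(a,b)_∞: sgn(20746)=+, sgn(-82)=−, so +1.
(a,b)_13: α=0, u≡8; β=-2, v≡9 (mod 13); (8|13)=-1, (9|13)=+1; sign (−1)^0·-1^-2·+1^0 = +1.
(a,b)_31: α=-2, u≡20; β=0, v≡15 (mod 31); (20|31)=+1, (15|31)=-1; sign (−1)^0·+1^0·-1^-2 = +1.
(a,b)_3: α=2, u≡1; β=0, v≡2 (mod 3); (1|3)=+1, (2|3)=-1; sign (−1)^0·+1^0·-1^2 = +1.
|Ram(20746, -82)| = 4, even; anisotropic at {2, 11, 23, 41}.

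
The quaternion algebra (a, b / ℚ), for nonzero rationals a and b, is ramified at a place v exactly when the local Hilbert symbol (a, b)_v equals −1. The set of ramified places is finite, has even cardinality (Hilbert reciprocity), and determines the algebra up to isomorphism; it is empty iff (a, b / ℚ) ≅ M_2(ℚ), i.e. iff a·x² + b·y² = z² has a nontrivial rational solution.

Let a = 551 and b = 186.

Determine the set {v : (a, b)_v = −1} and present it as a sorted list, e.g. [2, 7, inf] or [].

[3, 19, 29, 31]

Mod squares: a ≡ 551, b ≡ 186. Check v ∈ {∞, 2, 3, 19, 29, 31}.
v=29: a=29^1·(≡19), b=29^0·(≡12) mod 29; (19|29)=-1, (12|29)=-1; (−1)^{1·0·14}·(-1)^0·(-1)^1 = -1.
v=∞: 551 > 0 and 186 > 0  ⇒  (a,b)_∞ = +1.
v=3: a=3^0·(≡2), b=3^1·(≡2) mod 3; (2|3)=-1, (2|3)=-1; (−1)^{0·1·1}·(-1)^1·(-1)^0 = -1.
v=19: a=19^1·(≡10), b=19^0·(≡15) mod 19; (10|19)=-1, (15|19)=-1; (−1)^{1·0·9}·(-1)^0·(-1)^1 = -1.
v=31: a=31^0·(≡24), b=31^1·(≡6) mod 31; (24|31)=-1, (6|31)=-1; (−1)^{0·1·15}·(-1)^1·(-1)^0 = -1.
v=2: v_2(a)=0, v_2(b)=1; units ≡ 7, 5 (mod 8); ε·ε+αω+βω = 1·0+0·1+1·0 ≡ 0  ⇒  (a,b)_2 = +1.
|Ram(551, 186)| = 4, even; anisotropic at {3, 19, 29, 31}.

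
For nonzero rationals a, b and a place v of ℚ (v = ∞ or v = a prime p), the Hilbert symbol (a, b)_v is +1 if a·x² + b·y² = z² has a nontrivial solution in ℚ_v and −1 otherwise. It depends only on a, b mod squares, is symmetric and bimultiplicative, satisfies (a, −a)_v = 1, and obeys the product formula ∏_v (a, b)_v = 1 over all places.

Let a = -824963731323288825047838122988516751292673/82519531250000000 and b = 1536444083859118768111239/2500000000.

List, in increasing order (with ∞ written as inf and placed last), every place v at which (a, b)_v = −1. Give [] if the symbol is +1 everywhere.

Mod squares: a ≡ -1634, b ≡ 10220111. Check v ∈ {∞, 2, 3, 5, 7, 11, 13, 17, 19, 31, 41, 43}.
v=5: a=5^-18·(≡1), b=5^-10·(≡4) mod 5; (1|5)=+1, (4|5)=+1; (−1)^{-18·-10·2}·(+1)^-10·(+1)^-18 = +1.
v=41: a=41^2·(≡38), b=41^1·(≡23) mod 41; (38|41)=-1, (23|41)=+1; (−1)^{2·1·20}·(-1)^1·(+1)^2 = -1.
v=2: v_2(a)=-7, v_2(b)=-8; units ≡ 7, 7 (mod 8); ε·ε+αω+βω = 1·1+-7·0+-8·0 ≡ 1  ⇒  (a,b)_2 = -1.
v=43: a=43^5·(≡5), b=43^3·(≡1) mod 43; (5|43)=-1, (1|43)=+1; (−1)^{5·3·21}·(-1)^3·(+1)^5 = +1.
v=3: a=3^26·(≡1), b=3^14·(≡2) mod 3; (1|3)=+1, (2|3)=-1; (−1)^{26·14·1}·(+1)^14·(-1)^26 = +1.
v=11: a=11^4·(≡3), b=11^1·(≡6) mod 11; (3|11)=+1, (6|11)=-1; (−1)^{4·1·5}·(+1)^1·(-1)^4 = +1.
v=∞: -1634 < 0 and 10220111 > 0  ⇒  (a,b)_∞ = +1.
v=13: a=13^-2·(≡10), b=13^0·(≡5) mod 13; (10|13)=+1, (5|13)=-1; (−1)^{-2·0·6}·(+1)^0·(-1)^-2 = +1.
v=17: a=17^2·(≡2), b=17^1·(≡3) mod 17; (2|17)=+1, (3|17)=-1; (−1)^{2·1·8}·(+1)^1·(-1)^2 = +1.
v=19: a=19^3·(≡1), b=19^2·(≡17) mod 19; (1|19)=+1, (17|19)=+1; (−1)^{3·2·9}·(+1)^2·(+1)^3 = +1.
v=7: a=7^2·(≡4), b=7^2·(≡5) mod 7; (4|7)=+1, (5|7)=-1; (−1)^{2·2·3}·(+1)^2·(-1)^2 = +1.
v=31: a=31^4·(≡7), b=31^3·(≡23) mod 31; (7|31)=+1, (23|31)=-1; (−1)^{4·3·15}·(+1)^3·(-1)^4 = +1.
(-1634, 10220111 / ℚ) ramifies at {2, 41}: a division algebra.

[2, 41]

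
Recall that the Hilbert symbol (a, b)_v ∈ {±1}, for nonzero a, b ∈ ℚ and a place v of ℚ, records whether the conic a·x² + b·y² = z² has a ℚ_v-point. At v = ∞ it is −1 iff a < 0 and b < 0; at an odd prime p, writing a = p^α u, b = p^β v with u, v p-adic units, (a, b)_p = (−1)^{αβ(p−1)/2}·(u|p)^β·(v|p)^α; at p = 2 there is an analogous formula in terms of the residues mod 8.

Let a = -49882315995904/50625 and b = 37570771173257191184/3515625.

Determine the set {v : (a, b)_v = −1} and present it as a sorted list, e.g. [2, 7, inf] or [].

(a, b) ≡ (-19, 16169) mod (ℚ^×)²; places V = {2, 3, 5, 7, 17, 19, 23, 37, ∞}.
(a,b)_5: α=-4, u≡1; β=-8, v≡1 (mod 5); (1|5)=+1, (1|5)=+1; sign (−1)^0·+1^-8·+1^-4 = +1.
(a,b)_23: α=2, u≡2; β=3, v≡6 (mod 23); (2|23)=+1, (6|23)=+1; sign (−1)^0·+1^3·+1^2 = +1.
(a,b)_7: α=2, u≡4; β=4, v≡5 (mod 7); (4|7)=+1, (5|7)=-1; sign (−1)^0·+1^4·-1^2 = +1.
(a,b)_∞: sgn(-19)=−, sgn(16169)=+, so +1.
(a,b)_37: α=2, u≡31; β=3, v≡16 (mod 37); (31|37)=-1, (16|37)=+1; sign (−1)^0·-1^3·+1^2 = -1.
(a,b)_2: α=8, β=4; u≡5, v≡1 (mod 8); ε(u)ε(v)=0·0, αω(v)=8·0, βω(u)=4·1; sum ≡ 0  ⇒  +1.
(a,b)_3: α=-4, u≡2; β=-2, v≡2 (mod 3); (2|3)=-1, (2|3)=-1; sign (−1)^0·-1^-2·-1^-4 = +1.
(a,b)_19: α=1, u≡18; β=1, v≡2 (mod 19); (18|19)=-1, (2|19)=-1; sign (−1)^1·-1^1·-1^1 = -1.
(a,b)_17: α=2, u≡13; β=4, v≡16 (mod 17); (13|17)=+1, (16|17)=+1; sign (−1)^0·+1^4·+1^2 = +1.
|Ram(-19, 16169)| = 2, even; anisotropic at {19, 37}.

[19, 37]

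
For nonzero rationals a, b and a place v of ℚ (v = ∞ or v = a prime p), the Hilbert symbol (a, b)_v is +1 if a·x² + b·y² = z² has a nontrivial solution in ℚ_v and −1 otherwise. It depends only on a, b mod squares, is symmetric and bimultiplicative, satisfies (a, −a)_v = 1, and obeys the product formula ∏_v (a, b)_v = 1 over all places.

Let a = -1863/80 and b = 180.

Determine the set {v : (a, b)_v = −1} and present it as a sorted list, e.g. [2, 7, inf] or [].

[5, 23]

Mod squares: a ≡ -115, b ≡ 5. Check v ∈ {∞, 2, 3, 5, 23}.
v=5: a=5^-1·(≡2), b=5^1·(≡1) mod 5; (2|5)=-1, (1|5)=+1; (−1)^{-1·1·2}·(-1)^1·(+1)^-1 = -1.
v=3: a=3^4·(≡2), b=3^2·(≡2) mod 3; (2|3)=-1, (2|3)=-1; (−1)^{4·2·1}·(-1)^2·(-1)^4 = +1.
v=2: v_2(a)=-4, v_2(b)=2; units ≡ 5, 5 (mod 8); ε·ε+αω+βω = 0·0+-4·1+2·1 ≡ 0  ⇒  (a,b)_2 = +1.
v=23: a=23^1·(≡1), b=23^0·(≡19) mod 23; (1|23)=+1, (19|23)=-1; (−1)^{1·0·11}·(+1)^0·(-1)^1 = -1.
v=∞: -115 < 0 and 5 > 0  ⇒  (a,b)_∞ = +1.
|Ram(-115, 5)| = 2, even; anisotropic at {5, 23}.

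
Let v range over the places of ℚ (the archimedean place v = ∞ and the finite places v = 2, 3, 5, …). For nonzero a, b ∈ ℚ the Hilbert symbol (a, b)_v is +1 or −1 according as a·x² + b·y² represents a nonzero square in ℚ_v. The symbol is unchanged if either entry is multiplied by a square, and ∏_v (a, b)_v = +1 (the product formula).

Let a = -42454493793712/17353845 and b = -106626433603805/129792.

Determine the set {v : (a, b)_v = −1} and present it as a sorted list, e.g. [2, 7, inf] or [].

[11, inf]

(a, b) ≡ (-935, -15) mod (ℚ^×)²; places V = {2, 3, 5, 7, 11, 13, 17, 19, 23, 29, ∞}.
(a,b)_3: α=-8, u≡1; β=-1, v≡1 (mod 3); (1|3)=+1, (1|3)=+1; sign (−1)^0·+1^-1·+1^-8 = +1.
(a,b)_∞: sgn(-935)=−, sgn(-15)=−, so -1.
(a,b)_2: α=4, β=-8; u≡1, v≡1 (mod 8); ε(u)ε(v)=0·0, αω(v)=4·0, βω(u)=-8·0; sum ≡ 0  ⇒  +1.
(a,b)_29: α=0, u≡22; β=4, v≡3 (mod 29); (22|29)=+1, (3|29)=-1; sign (−1)^0·+1^4·-1^0 = +1.
(a,b)_23: α=-2, u≡12; β=0, v≡3 (mod 23); (12|23)=+1, (3|23)=+1; sign (−1)^0·+1^0·+1^-2 = +1.
(a,b)_5: α=-1, u≡2; β=1, v≡2 (mod 5); (2|5)=-1, (2|5)=-1; sign (−1)^0·-1^1·-1^-1 = +1.
(a,b)_19: α=0, u≡14; β=2, v≡11 (mod 19); (14|19)=-1, (11|19)=+1; sign (−1)^0·-1^2·+1^0 = +1.
(a,b)_7: α=4, u≡6; β=0, v≡5 (mod 7); (6|7)=-1, (5|7)=-1; sign (−1)^0·-1^0·-1^4 = +1.
(a,b)_13: α=2, u≡9; β=-2, v≡2 (mod 13); (9|13)=+1, (2|13)=-1; sign (−1)^0·+1^-2·-1^2 = +1.
(a,b)_17: α=3, u≡2; β=4, v≡13 (mod 17); (2|17)=+1, (13|17)=+1; sign (−1)^0·+1^4·+1^3 = +1.
(a,b)_11: α=3, u≡3; β=0, v≡2 (mod 11); (3|11)=+1, (2|11)=-1; sign (−1)^0·+1^0·-1^3 = -1.
|Ram(-935, -15)| = 2, even; anisotropic at {11, ∞}.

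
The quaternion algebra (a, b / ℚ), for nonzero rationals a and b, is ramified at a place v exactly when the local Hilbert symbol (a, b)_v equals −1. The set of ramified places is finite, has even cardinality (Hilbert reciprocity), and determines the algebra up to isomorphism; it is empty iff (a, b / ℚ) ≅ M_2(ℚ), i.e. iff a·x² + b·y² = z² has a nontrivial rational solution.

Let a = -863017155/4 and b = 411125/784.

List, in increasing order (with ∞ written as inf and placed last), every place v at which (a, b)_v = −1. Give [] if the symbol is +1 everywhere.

(a, b) ≡ (-1956955, 16445) mod (ℚ^×)²; places V = {2, 3, 5, 7, 11, 13, 17, 23, ∞}.
(a,b)_3: α=2, u≡2; β=0, v≡2 (mod 3); (2|3)=-1, (2|3)=-1; sign (−1)^0·-1^0·-1^2 = +1.
(a,b)_∞: sgn(-1956955)=−, sgn(16445)=+, so +1.
(a,b)_2: α=-2, β=-4; u≡5, v≡5 (mod 8); ε(u)ε(v)=0·0, αω(v)=-2·1, βω(u)=-4·1; sum ≡ 0  ⇒  +1.
(a,b)_7: α=3, u≡4; β=-2, v≡4 (mod 7); (4|7)=+1, (4|7)=+1; sign (−1)^0·+1^-2·+1^3 = +1.
(a,b)_17: α=1, u≡2; β=0, v≡7 (mod 17); (2|17)=+1, (7|17)=-1; sign (−1)^0·+1^0·-1^1 = -1.
(a,b)_5: α=1, u≡1; β=3, v≡1 (mod 5); (1|5)=+1, (1|5)=+1; sign (−1)^0·+1^3·+1^1 = +1.
(a,b)_11: α=1, u≡5; β=1, v≡10 (mod 11); (5|11)=+1, (10|11)=-1; sign (−1)^1·+1^1·-1^1 = +1.
(a,b)_23: α=1, u≡15; β=1, v≡2 (mod 23); (15|23)=-1, (2|23)=+1; sign (−1)^1·-1^1·+1^1 = +1.
(a,b)_13: α=1, u≡2; β=1, v≡12 (mod 13); (2|13)=-1, (12|13)=+1; sign (−1)^0·-1^1·+1^1 = -1.
|Ram(-1956955, 16445)| = 2, even; anisotropic at {13, 17}.

[13, 17]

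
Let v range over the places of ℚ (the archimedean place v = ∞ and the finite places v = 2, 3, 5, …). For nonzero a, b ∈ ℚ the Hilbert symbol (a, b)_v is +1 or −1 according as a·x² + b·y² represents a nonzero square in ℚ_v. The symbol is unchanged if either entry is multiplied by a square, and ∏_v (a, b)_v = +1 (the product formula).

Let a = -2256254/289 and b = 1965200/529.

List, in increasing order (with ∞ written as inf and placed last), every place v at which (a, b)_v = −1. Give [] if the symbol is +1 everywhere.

Mod squares: a ≡ -46046, b ≡ 17. Check v ∈ {∞, 2, 5, 7, 11, 13, 17, 23}.
v=23: a=23^1·(≡21), b=23^-2·(≡11) mod 23; (21|23)=-1, (11|23)=-1; (−1)^{1·-2·11}·(-1)^-2·(-1)^1 = -1.
v=17: a=17^-2·(≡3), b=17^3·(≡13) mod 17; (3|17)=-1, (13|17)=+1; (−1)^{-2·3·8}·(-1)^3·(+1)^-2 = -1.
v=13: a=13^1·(≡6), b=13^0·(≡9) mod 13; (6|13)=-1, (9|13)=+1; (−1)^{1·0·6}·(-1)^0·(+1)^1 = +1.
v=11: a=11^1·(≡1), b=11^0·(≡6) mod 11; (1|11)=+1, (6|11)=-1; (−1)^{1·0·5}·(+1)^0·(-1)^1 = -1.
v=∞: -46046 < 0 and 17 > 0  ⇒  (a,b)_∞ = +1.
v=2: v_2(a)=1, v_2(b)=4; units ≡ 1, 1 (mod 8); ε·ε+αω+βω = 0·0+1·0+4·0 ≡ 0  ⇒  (a,b)_2 = +1.
v=5: a=5^0·(≡4), b=5^2·(≡2) mod 5; (4|5)=+1, (2|5)=-1; (−1)^{0·2·2}·(+1)^2·(-1)^0 = +1.
v=7: a=7^3·(≡1), b=7^0·(≡5) mod 7; (1|7)=+1, (5|7)=-1; (−1)^{3·0·3}·(+1)^0·(-1)^3 = -1.
|Ram(-46046, 17)| = 4, even; anisotropic at {7, 11, 17, 23}.

[7, 11, 17, 23]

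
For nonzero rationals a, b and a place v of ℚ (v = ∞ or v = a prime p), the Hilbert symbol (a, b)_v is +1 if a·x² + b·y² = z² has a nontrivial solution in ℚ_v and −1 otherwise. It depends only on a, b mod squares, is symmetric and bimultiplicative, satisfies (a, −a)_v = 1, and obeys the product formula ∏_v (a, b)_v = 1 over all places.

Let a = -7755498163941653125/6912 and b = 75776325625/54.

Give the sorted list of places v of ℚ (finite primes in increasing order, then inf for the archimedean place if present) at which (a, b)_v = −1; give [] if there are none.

[3, 7, 11, 13]

Mod squares: a ≡ -15015, b ≡ 6. Check v ∈ {∞, 2, 3, 5, 7, 11, 13}.
v=5: a=5^5·(≡3), b=5^4·(≡4) mod 5; (3|5)=-1, (4|5)=+1; (−1)^{5·4·2}·(-1)^4·(+1)^5 = +1.
v=∞: -15015 < 0 and 6 > 0  ⇒  (a,b)_∞ = +1.
v=2: v_2(a)=-8, v_2(b)=-1; units ≡ 1, 3 (mod 8); ε·ε+αω+βω = 0·1+-8·1+-1·0 ≡ 0  ⇒  (a,b)_2 = +1.
v=3: a=3^-3·(≡2), b=3^-3·(≡2) mod 3; (2|3)=-1, (2|3)=-1; (−1)^{-3·-3·1}·(-1)^-3·(-1)^-3 = -1.
v=7: a=7^3·(≡4), b=7^2·(≡3) mod 7; (4|7)=+1, (3|7)=-1; (−1)^{3·2·3}·(+1)^2·(-1)^3 = -1.
v=11: a=11^7·(≡6), b=11^4·(≡7) mod 11; (6|11)=-1, (7|11)=-1; (−1)^{7·4·5}·(-1)^4·(-1)^7 = -1.
v=13: a=13^5·(≡6), b=13^2·(≡2) mod 13; (6|13)=-1, (2|13)=-1; (−1)^{5·2·6}·(-1)^2·(-1)^5 = -1.
|Ram(-15015, 6)| = 4, even; anisotropic at {3, 7, 11, 13}.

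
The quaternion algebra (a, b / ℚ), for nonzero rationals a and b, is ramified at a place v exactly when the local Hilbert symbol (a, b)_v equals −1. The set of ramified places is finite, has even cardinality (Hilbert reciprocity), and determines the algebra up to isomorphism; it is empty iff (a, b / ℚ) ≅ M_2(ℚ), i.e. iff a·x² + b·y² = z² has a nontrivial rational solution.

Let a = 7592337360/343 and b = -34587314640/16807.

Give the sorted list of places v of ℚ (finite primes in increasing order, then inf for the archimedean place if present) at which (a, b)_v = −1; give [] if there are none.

(a, b) ≡ (24395, -595) mod (ℚ^×)²; places V = {2, 3, 5, 7, 17, 41, ∞}.
(a,b)_5: α=1, u≡4; β=1, v≡1 (mod 5); (4|5)=+1, (1|5)=+1; sign (−1)^0·+1^1·+1^1 = +1.
(a,b)_3: α=4, u≡2; β=2, v≡2 (mod 3); (2|3)=-1, (2|3)=-1; sign (−1)^0·-1^2·-1^4 = +1.
(a,b)_2: α=4, β=4; u≡3, v≡5 (mod 8); ε(u)ε(v)=1·0, αω(v)=4·1, βω(u)=4·1; sum ≡ 0  ⇒  +1.
(a,b)_7: α=-3, u≡6; β=-5, v≡3 (mod 7); (6|7)=-1, (3|7)=-1; sign (−1)^1·-1^-5·-1^-3 = -1.
(a,b)_41: α=3, u≡5; β=4, v≡21 (mod 41); (5|41)=+1, (21|41)=+1; sign (−1)^0·+1^4·+1^3 = +1.
(a,b)_17: α=1, u≡3; β=1, v≡4 (mod 17); (3|17)=-1, (4|17)=+1; sign (−1)^0·-1^1·+1^1 = -1.
(a,b)_∞: sgn(24395)=+, sgn(-595)=−, so +1.
|Ram(24395, -595)| = 2, even; anisotropic at {7, 17}.

[7, 17]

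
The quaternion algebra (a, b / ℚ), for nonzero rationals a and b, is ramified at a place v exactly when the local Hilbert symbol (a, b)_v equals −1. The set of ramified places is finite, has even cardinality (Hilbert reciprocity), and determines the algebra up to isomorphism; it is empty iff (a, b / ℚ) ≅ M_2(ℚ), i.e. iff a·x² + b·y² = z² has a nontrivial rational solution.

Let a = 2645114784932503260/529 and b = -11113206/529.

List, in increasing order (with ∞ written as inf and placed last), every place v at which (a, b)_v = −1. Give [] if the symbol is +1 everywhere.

(a, b) ≡ (76415, -38454) mod (ℚ^×)²; places V = {2, 3, 5, 13, 17, 23, 29, 31, ∞}.
(a,b)_5: α=1, u≡3; β=0, v≡1 (mod 5); (3|5)=-1, (1|5)=+1; sign (−1)^0·-1^0·+1^1 = +1.
(a,b)_31: α=1, u≡10; β=0, v≡23 (mod 31); (10|31)=+1, (23|31)=-1; sign (−1)^0·+1^0·-1^1 = -1.
(a,b)_∞: sgn(76415)=+, sgn(-38454)=−, so +1.
(a,b)_3: α=6, u≡2; β=1, v≡1 (mod 3); (2|3)=-1, (1|3)=+1; sign (−1)^0·-1^1·+1^6 = -1.
(a,b)_13: α=2, u≡10; β=1, v≡2 (mod 13); (10|13)=+1, (2|13)=-1; sign (−1)^0·+1^1·-1^2 = +1.
(a,b)_17: α=5, u≡3; β=3, v≡8 (mod 17); (3|17)=-1, (8|17)=+1; sign (−1)^0·-1^3·+1^5 = -1.
(a,b)_2: α=2, β=1; u≡7, v≡5 (mod 8); ε(u)ε(v)=1·0, αω(v)=2·1, βω(u)=1·0; sum ≡ 0  ⇒  +1.
(a,b)_23: α=-2, u≡4; β=-2, v≡3 (mod 23); (4|23)=+1, (3|23)=+1; sign (−1)^0·+1^-2·+1^-2 = +1.
(a,b)_29: α=3, u≡25; β=1, v≡3 (mod 29); (25|29)=+1, (3|29)=-1; sign (−1)^0·+1^1·-1^3 = -1.
Ram(76415, -38454) = {3, 17, 29, 31}; no ℚ_3-point on the conic.

[3, 17, 29, 31]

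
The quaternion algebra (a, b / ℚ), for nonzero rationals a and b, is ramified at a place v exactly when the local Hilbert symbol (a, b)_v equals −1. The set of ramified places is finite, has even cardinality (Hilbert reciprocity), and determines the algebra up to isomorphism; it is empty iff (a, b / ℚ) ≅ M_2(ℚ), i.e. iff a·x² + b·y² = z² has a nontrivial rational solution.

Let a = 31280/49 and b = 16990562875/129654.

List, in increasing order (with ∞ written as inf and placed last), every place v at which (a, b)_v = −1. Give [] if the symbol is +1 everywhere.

Mod squares: a ≡ 1955, b ≡ 690. Check v ∈ {∞, 2, 3, 5, 7, 11, 13, 17, 23}.
v=13: a=13^0·(≡8), b=13^2·(≡10) mod 13; (8|13)=-1, (10|13)=+1; (−1)^{0·2·6}·(-1)^2·(+1)^0 = +1.
v=3: a=3^0·(≡2), b=3^-3·(≡2) mod 3; (2|3)=-1, (2|3)=-1; (−1)^{0·-3·1}·(-1)^-3·(-1)^0 = -1.
v=7: a=7^-2·(≡4), b=7^-4·(≡4) mod 7; (4|7)=+1, (4|7)=+1; (−1)^{-2·-4·3}·(+1)^-4·(+1)^-2 = +1.
v=17: a=17^1·(≡15), b=17^2·(≡11) mod 17; (15|17)=+1, (11|17)=-1; (−1)^{1·2·8}·(+1)^2·(-1)^1 = -1.
v=5: a=5^1·(≡4), b=5^3·(≡2) mod 5; (4|5)=+1, (2|5)=-1; (−1)^{1·3·2}·(+1)^3·(-1)^1 = -1.
v=2: v_2(a)=4, v_2(b)=-1; units ≡ 3, 1 (mod 8); ε·ε+αω+βω = 1·0+4·0+-1·1 ≡ 1  ⇒  (a,b)_2 = -1.
v=∞: 1955 > 0 and 690 > 0  ⇒  (a,b)_∞ = +1.
v=23: a=23^1·(≡1), b=23^1·(≡10) mod 23; (1|23)=+1, (10|23)=-1; (−1)^{1·1·11}·(+1)^1·(-1)^1 = +1.
v=11: a=11^0·(≡8), b=11^2·(≡6) mod 11; (8|11)=-1, (6|11)=-1; (−1)^{0·2·5}·(-1)^2·(-1)^0 = +1.
|Ram(1955, 690)| = 4, even; anisotropic at {2, 3, 5, 17}.

[2, 3, 5, 17]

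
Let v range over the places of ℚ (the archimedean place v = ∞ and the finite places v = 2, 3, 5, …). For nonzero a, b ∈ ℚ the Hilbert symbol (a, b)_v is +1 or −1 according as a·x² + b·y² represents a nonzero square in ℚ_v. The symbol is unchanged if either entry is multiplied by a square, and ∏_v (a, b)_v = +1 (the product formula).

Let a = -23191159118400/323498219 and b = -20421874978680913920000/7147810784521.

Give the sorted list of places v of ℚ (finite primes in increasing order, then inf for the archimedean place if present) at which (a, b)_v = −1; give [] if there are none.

[2, 11, 13, inf]

Mod squares: a ≡ -11, b ≡ -78. Check v ∈ {∞, 2, 3, 5, 7, 11, 13, 17, 29}.
v=7: a=7^6·(≡5), b=7^8·(≡6) mod 7; (5|7)=-1, (6|7)=-1; (−1)^{6·8·3}·(-1)^8·(-1)^6 = +1.
v=13: a=13^2·(≡8), b=13^3·(≡2) mod 13; (8|13)=-1, (2|13)=-1; (−1)^{2·3·6}·(-1)^3·(-1)^2 = -1.
v=17: a=17^-2·(≡11), b=17^-4·(≡5) mod 17; (11|17)=-1, (5|17)=-1; (−1)^{-2·-4·8}·(-1)^-4·(-1)^-2 = +1.
v=11: a=11^-3·(≡6), b=11^-2·(≡10) mod 11; (6|11)=-1, (10|11)=-1; (−1)^{-3·-2·5}·(-1)^-2·(-1)^-3 = -1.
v=3: a=3^6·(≡1), b=3^9·(≡1) mod 3; (1|3)=+1, (1|3)=+1; (−1)^{6·9·1}·(+1)^9·(+1)^6 = +1.
v=29: a=29^-2·(≡2), b=29^-4·(≡7) mod 29; (2|29)=-1, (7|29)=+1; (−1)^{-2·-4·14}·(-1)^-4·(+1)^-2 = +1.
v=∞: -11 < 0 and -78 < 0  ⇒  (a,b)_∞ = -1.
v=5: a=5^2·(≡1), b=5^4·(≡3) mod 5; (1|5)=+1, (3|5)=-1; (−1)^{2·4·2}·(+1)^4·(-1)^2 = +1.
v=2: v_2(a)=6, v_2(b)=17; units ≡ 5, 1 (mod 8); ε·ε+αω+βω = 0·0+6·0+17·1 ≡ 1  ⇒  (a,b)_2 = -1.
Ram(-11, -78) = {2, 11, 13, ∞}; no ℚ_2-point on the conic.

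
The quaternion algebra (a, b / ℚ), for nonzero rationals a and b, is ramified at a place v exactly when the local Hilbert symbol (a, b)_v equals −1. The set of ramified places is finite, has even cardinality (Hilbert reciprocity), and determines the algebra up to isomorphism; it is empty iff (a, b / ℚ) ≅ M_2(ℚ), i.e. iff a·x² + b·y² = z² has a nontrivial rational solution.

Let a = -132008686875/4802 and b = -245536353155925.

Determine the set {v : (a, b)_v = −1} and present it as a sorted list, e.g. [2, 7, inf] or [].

[2, 3, 23, inf]

(a, b) ≡ (-579462, -13) mod (ℚ^×)²; places V = {2, 3, 5, 7, 13, 17, 19, 23, ∞}.
(a,b)_3: α=7, u≡1; β=4, v≡2 (mod 3); (1|3)=+1, (2|3)=-1; sign (−1)^0·+1^4·-1^7 = -1.
(a,b)_∞: sgn(-579462)=−, sgn(-13)=−, so -1.
(a,b)_19: α=1, u≡11; β=2, v≡7 (mod 19); (11|19)=+1, (7|19)=+1; sign (−1)^0·+1^2·+1^1 = +1.
(a,b)_5: α=4, u≡3; β=2, v≡3 (mod 5); (3|5)=-1, (3|5)=-1; sign (−1)^0·-1^2·-1^4 = +1.
(a,b)_17: α=1, u≡8; β=2, v≡4 (mod 17); (8|17)=+1, (4|17)=+1; sign (−1)^0·+1^2·+1^1 = +1.
(a,b)_7: α=-4, u≡6; β=0, v≡1 (mod 7); (6|7)=-1, (1|7)=+1; sign (−1)^0·-1^0·+1^-4 = +1.
(a,b)_13: α=1, u≡12; β=3, v≡4 (mod 13); (12|13)=+1, (4|13)=+1; sign (−1)^0·+1^3·+1^1 = +1.
(a,b)_23: α=1, u≡7; β=2, v≡11 (mod 23); (7|23)=-1, (11|23)=-1; sign (−1)^0·-1^2·-1^1 = -1.
(a,b)_2: α=-1, β=0; u≡5, v≡3 (mod 8); ε(u)ε(v)=0·1, αω(v)=-1·1, βω(u)=0·1; sum ≡ 1  ⇒  -1.
(-579462, -13 / ℚ) ramifies at {2, 3, 23, ∞}: a division algebra.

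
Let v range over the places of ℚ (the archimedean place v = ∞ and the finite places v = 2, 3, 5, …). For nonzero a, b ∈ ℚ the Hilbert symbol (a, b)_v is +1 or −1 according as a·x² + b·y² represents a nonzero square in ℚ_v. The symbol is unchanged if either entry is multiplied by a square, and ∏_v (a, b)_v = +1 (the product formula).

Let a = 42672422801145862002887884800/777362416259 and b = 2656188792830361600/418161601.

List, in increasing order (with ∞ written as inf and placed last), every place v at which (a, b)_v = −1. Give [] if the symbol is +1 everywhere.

[7, 29]

(a, b) ≡ (77, 551) mod (ℚ^×)²; places V = {2, 3, 5, 7, 11, 13, 19, 29, 41, ∞}.
(a,b)_3: α=2, u≡2; β=6, v≡2 (mod 3); (2|3)=-1, (2|3)=-1; sign (−1)^0·-1^6·-1^2 = +1.
(a,b)_41: α=4, u≡2; β=2, v≡2 (mod 41); (2|41)=+1, (2|41)=+1; sign (−1)^0·+1^2·+1^4 = +1.
(a,b)_19: α=2, u≡5; β=1, v≡10 (mod 19); (5|19)=+1, (10|19)=-1; sign (−1)^0·+1^1·-1^2 = +1.
(a,b)_11: α=-5, u≡7; β=-4, v≡4 (mod 11); (7|11)=-1, (4|11)=+1; sign (−1)^0·-1^-4·+1^-5 = +1.
(a,b)_29: α=2, u≡12; β=1, v≡21 (mod 29); (12|29)=-1, (21|29)=-1; sign (−1)^0·-1^1·-1^2 = -1.
(a,b)_∞: sgn(77)=+, sgn(551)=+, so +1.
(a,b)_13: α=-6, u≡10; β=-4, v≡2 (mod 13); (10|13)=+1, (2|13)=-1; sign (−1)^0·+1^-4·-1^-6 = +1.
(a,b)_5: α=2, u≡3; β=2, v≡4 (mod 5); (3|5)=-1, (4|5)=+1; sign (−1)^0·-1^2·+1^2 = +1.
(a,b)_2: α=28, β=16; u≡5, v≡7 (mod 8); ε(u)ε(v)=0·1, αω(v)=28·0, βω(u)=16·1; sum ≡ 0  ⇒  +1.
(a,b)_7: α=7, u≡4; β=4, v≡3 (mod 7); (4|7)=+1, (3|7)=-1; sign (−1)^0·+1^4·-1^7 = -1.
(77, 551 / ℚ) ramifies at {7, 29}: a division algebra.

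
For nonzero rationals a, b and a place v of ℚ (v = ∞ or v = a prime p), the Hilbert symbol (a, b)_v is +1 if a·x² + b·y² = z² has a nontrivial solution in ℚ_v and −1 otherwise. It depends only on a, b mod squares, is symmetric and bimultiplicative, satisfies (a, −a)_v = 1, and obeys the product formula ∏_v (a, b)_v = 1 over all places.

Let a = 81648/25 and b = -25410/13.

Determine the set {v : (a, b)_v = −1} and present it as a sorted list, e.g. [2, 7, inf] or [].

(a, b) ≡ (7, -2730) mod (ℚ^×)²; places V = {2, 3, 5, 7, 11, 13, ∞}.
(a,b)_∞: sgn(7)=+, sgn(-2730)=−, so +1.
(a,b)_5: α=-2, u≡3; β=1, v≡1 (mod 5); (3|5)=-1, (1|5)=+1; sign (−1)^0·-1^1·+1^-2 = -1.
(a,b)_2: α=4, β=1; u≡7, v≡3 (mod 8); ε(u)ε(v)=1·1, αω(v)=4·1, βω(u)=1·0; sum ≡ 1  ⇒  -1.
(a,b)_7: α=1, u≡4; β=1, v≡4 (mod 7); (4|7)=+1, (4|7)=+1; sign (−1)^1·+1^1·+1^1 = -1.
(a,b)_3: α=6, u≡1; β=1, v≡2 (mod 3); (1|3)=+1, (2|3)=-1; sign (−1)^0·+1^1·-1^6 = +1.
(a,b)_11: α=0, u≡2; β=2, v≡5 (mod 11); (2|11)=-1, (5|11)=+1; sign (−1)^0·-1^2·+1^0 = +1.
(a,b)_13: α=0, u≡5; β=-1, v≡5 (mod 13); (5|13)=-1, (5|13)=-1; sign (−1)^0·-1^-1·-1^0 = -1.
|Ram(7, -2730)| = 4, even; anisotropic at {2, 5, 7, 13}.

[2, 5, 7, 13]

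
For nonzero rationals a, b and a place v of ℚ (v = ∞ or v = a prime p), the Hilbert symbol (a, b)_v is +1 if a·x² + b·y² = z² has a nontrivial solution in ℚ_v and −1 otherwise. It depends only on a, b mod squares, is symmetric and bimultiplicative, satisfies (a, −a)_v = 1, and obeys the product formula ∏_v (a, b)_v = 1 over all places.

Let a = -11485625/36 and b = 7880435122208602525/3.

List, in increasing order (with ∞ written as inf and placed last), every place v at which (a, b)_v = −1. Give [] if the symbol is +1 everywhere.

(a, b) ≡ (-18377, 12242003943) mod (ℚ^×)²; places V = {2, 3, 5, 11, 13, 17, 19, 23, 29, 31, 47, ∞}.
(a,b)_29: α=0, u≡4; β=1, v≡19 (mod 29); (4|29)=+1, (19|29)=-1; sign (−1)^0·+1^1·-1^0 = +1.
(a,b)_17: α=1, u≡3; β=3, v≡8 (mod 17); (3|17)=-1, (8|17)=+1; sign (−1)^0·-1^3·+1^1 = -1.
(a,b)_3: α=-2, u≡1; β=-1, v≡1 (mod 3); (1|3)=+1, (1|3)=+1; sign (−1)^0·+1^-1·+1^-2 = +1.
(a,b)_11: α=0, u≡1; β=2, v≡3 (mod 11); (1|11)=+1, (3|11)=+1; sign (−1)^0·+1^2·+1^0 = +1.
(a,b)_31: α=0, u≡6; β=1, v≡6 (mod 31); (6|31)=-1, (6|31)=-1; sign (−1)^0·-1^1·-1^0 = -1.
(a,b)_23: α=1, u≡16; β=1, v≡18 (mod 23); (16|23)=+1, (18|23)=+1; sign (−1)^1·+1^1·+1^1 = -1.
(a,b)_2: α=-2, β=0; u≡7, v≡7 (mod 8); ε(u)ε(v)=1·1, αω(v)=-2·0, βω(u)=0·0; sum ≡ 1  ⇒  -1.
(a,b)_5: α=4, u≡3; β=2, v≡2 (mod 5); (3|5)=-1, (2|5)=-1; sign (−1)^0·-1^2·-1^4 = +1.
(a,b)_∞: sgn(-18377)=−, sgn(12242003943)=+, so +1.
(a,b)_19: α=0, u≡15; β=1, v≡17 (mod 19); (15|19)=-1, (17|19)=+1; sign (−1)^0·-1^1·+1^0 = -1.
(a,b)_13: α=0, u≡7; β=1, v≡7 (mod 13); (7|13)=-1, (7|13)=-1; sign (−1)^0·-1^1·-1^0 = -1.
(a,b)_47: α=1, u≡2; β=3, v≡23 (mod 47); (2|47)=+1, (23|47)=-1; sign (−1)^1·+1^3·-1^1 = +1.
|Ram(-18377, 12242003943)| = 6, even; anisotropic at {2, 13, 17, 19, 23, 31}.

[2, 13, 17, 19, 23, 31]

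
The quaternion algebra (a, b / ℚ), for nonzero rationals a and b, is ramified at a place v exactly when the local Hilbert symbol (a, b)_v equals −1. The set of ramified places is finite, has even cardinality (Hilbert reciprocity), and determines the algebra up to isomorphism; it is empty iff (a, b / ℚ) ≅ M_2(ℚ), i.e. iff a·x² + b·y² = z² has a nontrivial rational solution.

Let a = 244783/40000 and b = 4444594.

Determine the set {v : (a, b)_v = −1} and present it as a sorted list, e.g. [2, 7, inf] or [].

[7, 11]

(a, b) ≡ (7, 90706) mod (ℚ^×)²; places V = {2, 5, 7, 11, 17, 19, 31, ∞}.
(a,b)_7: α=1, u≡2; β=3, v≡1 (mod 7); (2|7)=+1, (1|7)=+1; sign (−1)^1·+1^3·+1^1 = -1.
(a,b)_31: α=0, u≡10; β=1, v≡30 (mod 31); (10|31)=+1, (30|31)=-1; sign (−1)^0·+1^1·-1^0 = +1.
(a,b)_17: α=2, u≡3; β=0, v≡12 (mod 17); (3|17)=-1, (12|17)=-1; sign (−1)^0·-1^0·-1^2 = +1.
(a,b)_11: α=2, u≡8; β=1, v≡2 (mod 11); (8|11)=-1, (2|11)=-1; sign (−1)^0·-1^1·-1^2 = -1.
(a,b)_5: α=-4, u≡2; β=0, v≡4 (mod 5); (2|5)=-1, (4|5)=+1; sign (−1)^0·-1^0·+1^-4 = +1.
(a,b)_∞: sgn(7)=+, sgn(90706)=+, so +1.
(a,b)_2: α=-6, β=1; u≡7, v≡1 (mod 8); ε(u)ε(v)=1·0, αω(v)=-6·0, βω(u)=1·0; sum ≡ 0  ⇒  +1.
(a,b)_19: α=0, u≡5; β=1, v≡17 (mod 19); (5|19)=+1, (17|19)=+1; sign (−1)^0·+1^1·+1^0 = +1.
(7, 90706 / ℚ) ramifies at {7, 11}: a division algebra.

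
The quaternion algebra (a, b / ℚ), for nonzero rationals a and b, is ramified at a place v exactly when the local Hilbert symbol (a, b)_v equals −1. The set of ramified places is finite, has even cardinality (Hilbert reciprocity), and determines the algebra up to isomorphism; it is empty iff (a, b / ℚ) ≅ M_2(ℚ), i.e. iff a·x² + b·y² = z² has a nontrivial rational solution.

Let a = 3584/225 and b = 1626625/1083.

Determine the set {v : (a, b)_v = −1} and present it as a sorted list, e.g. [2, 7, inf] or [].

[3, 7]

Mod squares: a ≡ 14, b ≡ 1155. Check v ∈ {∞, 2, 3, 5, 7, 11, 13, 19}.
v=7: a=7^1·(≡1), b=7^1·(≡2) mod 7; (1|7)=+1, (2|7)=+1; (−1)^{1·1·3}·(+1)^1·(+1)^1 = -1.
v=3: a=3^-2·(≡2), b=3^-1·(≡1) mod 3; (2|3)=-1, (1|3)=+1; (−1)^{-2·-1·1}·(-1)^-1·(+1)^-2 = -1.
v=19: a=19^0·(≡15), b=19^-2·(≡18) mod 19; (15|19)=-1, (18|19)=-1; (−1)^{0·-2·9}·(-1)^-2·(-1)^0 = +1.
v=∞: 14 > 0 and 1155 > 0  ⇒  (a,b)_∞ = +1.
v=5: a=5^-2·(≡1), b=5^3·(≡1) mod 5; (1|5)=+1, (1|5)=+1; (−1)^{-2·3·2}·(+1)^3·(+1)^-2 = +1.
v=2: v_2(a)=9, v_2(b)=0; units ≡ 7, 3 (mod 8); ε·ε+αω+βω = 1·1+9·1+0·0 ≡ 0  ⇒  (a,b)_2 = +1.
v=11: a=11^0·(≡4), b=11^1·(≡7) mod 11; (4|11)=+1, (7|11)=-1; (−1)^{0·1·5}·(+1)^1·(-1)^0 = +1.
v=13: a=13^0·(≡12), b=13^2·(≡11) mod 13; (12|13)=+1, (11|13)=-1; (−1)^{0·2·6}·(+1)^2·(-1)^0 = +1.
|Ram(14, 1155)| = 2, even; anisotropic at {3, 7}.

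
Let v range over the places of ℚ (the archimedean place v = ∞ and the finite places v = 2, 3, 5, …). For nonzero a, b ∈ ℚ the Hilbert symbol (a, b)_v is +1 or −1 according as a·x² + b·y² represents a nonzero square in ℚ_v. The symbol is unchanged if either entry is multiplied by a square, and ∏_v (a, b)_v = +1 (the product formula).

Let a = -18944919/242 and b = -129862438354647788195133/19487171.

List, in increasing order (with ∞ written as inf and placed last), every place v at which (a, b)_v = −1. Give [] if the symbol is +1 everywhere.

Mod squares: a ≡ -238, b ≡ -143. Check v ∈ {∞, 2, 3, 7, 11, 13, 17, 19}.
v=∞: -238 < 0 and -143 < 0  ⇒  (a,b)_∞ = -1.
v=7: a=7^3·(≡1), b=7^10·(≡2) mod 7; (1|7)=+1, (2|7)=+1; (−1)^{3·10·3}·(+1)^10·(+1)^3 = +1.
v=13: a=13^0·(≡9), b=13^1·(≡6) mod 13; (9|13)=+1, (6|13)=-1; (−1)^{0·1·6}·(+1)^1·(-1)^0 = +1.
v=17: a=17^1·(≡7), b=17^4·(≡6) mod 17; (7|17)=-1, (6|17)=-1; (−1)^{1·4·8}·(-1)^4·(-1)^1 = -1.
v=19: a=19^2·(≡4), b=19^6·(≡4) mod 19; (4|19)=+1, (4|19)=+1; (−1)^{2·6·9}·(+1)^6·(+1)^2 = +1.
v=3: a=3^2·(≡2), b=3^2·(≡1) mod 3; (2|3)=-1, (1|3)=+1; (−1)^{2·2·1}·(-1)^2·(+1)^2 = +1.
v=11: a=11^-2·(≡9), b=11^-7·(≡9) mod 11; (9|11)=+1, (9|11)=+1; (−1)^{-2·-7·5}·(+1)^-7·(+1)^-2 = +1.
v=2: v_2(a)=-1, v_2(b)=0; units ≡ 1, 1 (mod 8); ε·ε+αω+βω = 0·0+-1·0+0·0 ≡ 0  ⇒  (a,b)_2 = +1.
|Ram(-238, -143)| = 2, even; anisotropic at {17, ∞}.

[17, inf]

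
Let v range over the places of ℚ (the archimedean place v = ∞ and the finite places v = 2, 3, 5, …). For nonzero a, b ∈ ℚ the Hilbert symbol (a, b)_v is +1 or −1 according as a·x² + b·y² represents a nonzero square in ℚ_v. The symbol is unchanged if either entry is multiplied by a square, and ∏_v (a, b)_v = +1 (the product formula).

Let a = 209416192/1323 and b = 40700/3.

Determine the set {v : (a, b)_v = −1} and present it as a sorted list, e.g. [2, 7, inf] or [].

(a, b) ≡ (153381, 1221) mod (ℚ^×)²; places V = {2, 3, 5, 7, 11, 29, 37, 41, 43, ∞}.
(a,b)_5: α=0, u≡4; β=2, v≡1 (mod 5); (4|5)=+1, (1|5)=+1; sign (−1)^0·+1^2·+1^0 = +1.
(a,b)_3: α=-3, u≡1; β=-1, v≡2 (mod 3); (1|3)=+1, (2|3)=-1; sign (−1)^1·+1^-1·-1^-3 = +1.
(a,b)_11: α=0, u≡6; β=1, v≡5 (mod 11); (6|11)=-1, (5|11)=+1; sign (−1)^0·-1^1·+1^0 = -1.
(a,b)_7: α=-2, u≡1; β=0, v≡3 (mod 7); (1|7)=+1, (3|7)=-1; sign (−1)^0·+1^0·-1^-2 = +1.
(a,b)_37: α=0, u≡12; β=1, v≡9 (mod 37); (12|37)=+1, (9|37)=+1; sign (−1)^0·+1^1·+1^0 = +1.
(a,b)_2: α=12, β=2; u≡5, v≡5 (mod 8); ε(u)ε(v)=0·0, αω(v)=12·1, βω(u)=2·1; sum ≡ 0  ⇒  +1.
(a,b)_41: α=1, u≡5; β=0, v≡23 (mod 41); (5|41)=+1, (23|41)=+1; sign (−1)^0·+1^0·+1^1 = +1.
(a,b)_43: α=1, u≡38; β=0, v≡36 (mod 43); (38|43)=+1, (36|43)=+1; sign (−1)^0·+1^0·+1^1 = +1.
(a,b)_∞: sgn(153381)=+, sgn(1221)=+, so +1.
(a,b)_29: α=1, u≡17; β=0, v≡14 (mod 29); (17|29)=-1, (14|29)=-1; sign (−1)^0·-1^0·-1^1 = -1.
Ram(153381, 1221) = {11, 29}; no ℚ_11-point on the conic.

[11, 29]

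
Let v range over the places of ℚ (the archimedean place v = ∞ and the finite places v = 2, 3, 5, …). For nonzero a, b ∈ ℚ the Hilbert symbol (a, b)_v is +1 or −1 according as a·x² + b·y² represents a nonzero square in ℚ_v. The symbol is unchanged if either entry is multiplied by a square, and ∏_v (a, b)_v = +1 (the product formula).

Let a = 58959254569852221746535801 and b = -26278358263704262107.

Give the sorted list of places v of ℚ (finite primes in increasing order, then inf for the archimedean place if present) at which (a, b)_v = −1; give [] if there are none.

[3, 7, 29, 37, 41, 43]

Mod squares: a ≡ 774166281, b ≡ -580027. Check v ∈ {∞, 2, 3, 7, 17, 29, 37, 41, 43, 47}.
v=47: a=47^1·(≡42), b=47^1·(≡13) mod 47; (42|47)=+1, (13|47)=-1; (−1)^{1·1·23}·(+1)^1·(-1)^1 = +1.
v=3: a=3^5·(≡2), b=3^4·(≡2) mod 3; (2|3)=-1, (2|3)=-1; (−1)^{5·4·1}·(-1)^4·(-1)^5 = -1.
v=17: a=17^3·(≡4), b=17^2·(≡8) mod 17; (4|17)=+1, (8|17)=+1; (−1)^{3·2·8}·(+1)^2·(+1)^3 = +1.
v=2: v_2(a)=0, v_2(b)=0; units ≡ 1, 5 (mod 8); ε·ε+αω+βω = 0·0+0·1+0·0 ≡ 0  ⇒  (a,b)_2 = +1.
v=7: a=7^1·(≡3), b=7^1·(≡6) mod 7; (3|7)=-1, (6|7)=-1; (−1)^{1·1·3}·(-1)^1·(-1)^1 = -1.
v=∞: 774166281 > 0 and -580027 < 0  ⇒  (a,b)_∞ = +1.
v=41: a=41^4·(≡15), b=41^3·(≡32) mod 41; (15|41)=-1, (32|41)=+1; (−1)^{4·3·20}·(-1)^3·(+1)^4 = -1.
v=29: a=29^3·(≡17), b=29^2·(≡15) mod 29; (17|29)=-1, (15|29)=-1; (−1)^{3·2·14}·(-1)^2·(-1)^3 = -1.
v=37: a=37^3·(≡18), b=37^2·(≡23) mod 37; (18|37)=-1, (23|37)=-1; (−1)^{3·2·18}·(-1)^2·(-1)^3 = -1.
v=43: a=43^1·(≡24), b=43^1·(≡10) mod 43; (24|43)=+1, (10|43)=+1; (−1)^{1·1·21}·(+1)^1·(+1)^1 = -1.
|Ram(774166281, -580027)| = 6, even; anisotropic at {3, 7, 29, 37, 41, 43}.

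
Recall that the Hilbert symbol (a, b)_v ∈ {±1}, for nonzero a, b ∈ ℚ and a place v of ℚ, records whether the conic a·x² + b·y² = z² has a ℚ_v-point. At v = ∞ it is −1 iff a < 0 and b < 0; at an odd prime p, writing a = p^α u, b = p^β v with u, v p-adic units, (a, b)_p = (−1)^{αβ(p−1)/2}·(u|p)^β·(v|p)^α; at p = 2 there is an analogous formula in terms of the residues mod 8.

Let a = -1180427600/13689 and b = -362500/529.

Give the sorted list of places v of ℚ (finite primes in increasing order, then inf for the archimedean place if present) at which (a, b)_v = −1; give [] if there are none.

[2, inf]

(a, b) ≡ (-29, -145) mod (ℚ^×)²; places V = {2, 3, 5, 11, 13, 23, 29, ∞}.
(a,b)_∞: sgn(-29)=−, sgn(-145)=−, so -1.
(a,b)_2: α=4, β=2; u≡3, v≡7 (mod 8); ε(u)ε(v)=1·1, αω(v)=4·0, βω(u)=2·1; sum ≡ 1  ⇒  -1.
(a,b)_13: α=-2, u≡4; β=0, v≡2 (mod 13); (4|13)=+1, (2|13)=-1; sign (−1)^0·+1^0·-1^-2 = +1.
(a,b)_5: α=2, u≡4; β=5, v≡1 (mod 5); (4|5)=+1, (1|5)=+1; sign (−1)^0·+1^5·+1^2 = +1.
(a,b)_29: α=3, u≡1; β=1, v≡4 (mod 29); (1|29)=+1, (4|29)=+1; sign (−1)^0·+1^1·+1^3 = +1.
(a,b)_23: α=0, u≡5; β=-2, v≡3 (mod 23); (5|23)=-1, (3|23)=+1; sign (−1)^0·-1^-2·+1^0 = +1.
(a,b)_11: α=2, u≡5; β=0, v≡5 (mod 11); (5|11)=+1, (5|11)=+1; sign (−1)^0·+1^0·+1^2 = +1.
(a,b)_3: α=-4, u≡1; β=0, v≡2 (mod 3); (1|3)=+1, (2|3)=-1; sign (−1)^0·+1^0·-1^-4 = +1.
Ram(-29, -145) = {2, ∞}; no ℚ_2-point on the conic.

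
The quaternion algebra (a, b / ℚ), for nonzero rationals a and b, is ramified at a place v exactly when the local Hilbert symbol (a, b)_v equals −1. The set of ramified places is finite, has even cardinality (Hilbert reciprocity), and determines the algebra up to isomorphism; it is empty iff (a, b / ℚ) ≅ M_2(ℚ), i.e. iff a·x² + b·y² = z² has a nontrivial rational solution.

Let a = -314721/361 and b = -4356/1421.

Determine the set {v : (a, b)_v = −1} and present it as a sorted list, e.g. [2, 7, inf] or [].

Mod squares: a ≡ -1, b ≡ -29. Check v ∈ {∞, 2, 3, 7, 11, 17, 19, 29}.
v=17: a=17^2·(≡4), b=17^0·(≡3) mod 17; (4|17)=+1, (3|17)=-1; (−1)^{2·0·8}·(+1)^0·(-1)^2 = +1.
v=∞: -1 < 0 and -29 < 0  ⇒  (a,b)_∞ = -1.
v=7: a=7^0·(≡5), b=7^-2·(≡5) mod 7; (5|7)=-1, (5|7)=-1; (−1)^{0·-2·3}·(-1)^-2·(-1)^0 = +1.
v=11: a=11^2·(≡8), b=11^2·(≡4) mod 11; (8|11)=-1, (4|11)=+1; (−1)^{2·2·5}·(-1)^2·(+1)^2 = +1.
v=19: a=19^-2·(≡14), b=19^0·(≡6) mod 19; (14|19)=-1, (6|19)=+1; (−1)^{-2·0·9}·(-1)^0·(+1)^-2 = +1.
v=29: a=29^0·(≡28), b=29^-1·(≡20) mod 29; (28|29)=+1, (20|29)=+1; (−1)^{0·-1·14}·(+1)^-1·(+1)^0 = +1.
v=3: a=3^2·(≡2), b=3^2·(≡1) mod 3; (2|3)=-1, (1|3)=+1; (−1)^{2·2·1}·(-1)^2·(+1)^2 = +1.
v=2: v_2(a)=0, v_2(b)=2; units ≡ 7, 3 (mod 8); ε·ε+αω+βω = 1·1+0·1+2·0 ≡ 1  ⇒  (a,b)_2 = -1.
|Ram(-1, -29)| = 2, even; anisotropic at {2, ∞}.

[2, inf]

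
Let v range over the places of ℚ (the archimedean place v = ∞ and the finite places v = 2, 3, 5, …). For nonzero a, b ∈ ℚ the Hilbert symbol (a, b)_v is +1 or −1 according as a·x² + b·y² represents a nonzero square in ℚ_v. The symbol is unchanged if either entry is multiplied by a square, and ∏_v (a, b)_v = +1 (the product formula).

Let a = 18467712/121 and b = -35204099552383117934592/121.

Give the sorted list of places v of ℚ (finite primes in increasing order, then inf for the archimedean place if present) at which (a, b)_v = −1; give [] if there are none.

[23, 29]

(a, b) ≡ (32062, -3855927) mod (ℚ^×)²; places V = {2, 3, 7, 11, 17, 23, 29, 41, 47, ∞}.
(a,b)_11: α=-2, u≡10; β=-2, v≡8 (mod 11); (10|11)=-1, (8|11)=-1; sign (−1)^0·-1^-2·-1^-2 = +1.
(a,b)_23: α=1, u≡10; β=1, v≡5 (mod 23); (10|23)=-1, (5|23)=-1; sign (−1)^1·-1^1·-1^1 = -1.
(a,b)_7: α=0, u≡2; β=2, v≡1 (mod 7); (2|7)=+1, (1|7)=+1; sign (−1)^0·+1^2·+1^0 = +1.
(a,b)_3: α=2, u≡1; β=5, v≡2 (mod 3); (1|3)=+1, (2|3)=-1; sign (−1)^0·+1^5·-1^2 = +1.
(a,b)_17: α=1, u≡1; β=4, v≡8 (mod 17); (1|17)=+1, (8|17)=+1; sign (−1)^0·+1^4·+1^1 = +1.
(a,b)_41: α=1, u≡38; β=3, v≡12 (mod 41); (38|41)=-1, (12|41)=-1; sign (−1)^0·-1^3·-1^1 = +1.
(a,b)_2: α=7, β=14; u≡7, v≡1 (mod 8); ε(u)ε(v)=1·0, αω(v)=7·0, βω(u)=14·0; sum ≡ 0  ⇒  +1.
(a,b)_29: α=0, u≡27; β=1, v≡10 (mod 29); (27|29)=-1, (10|29)=-1; sign (−1)^0·-1^1·-1^0 = -1.
(a,b)_∞: sgn(32062)=+, sgn(-3855927)=−, so +1.
(a,b)_47: α=0, u≡14; β=1, v≡28 (mod 47); (14|47)=+1, (28|47)=+1; sign (−1)^0·+1^1·+1^0 = +1.
Ram(32062, -3855927) = {23, 29}; no ℚ_23-point on the conic.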